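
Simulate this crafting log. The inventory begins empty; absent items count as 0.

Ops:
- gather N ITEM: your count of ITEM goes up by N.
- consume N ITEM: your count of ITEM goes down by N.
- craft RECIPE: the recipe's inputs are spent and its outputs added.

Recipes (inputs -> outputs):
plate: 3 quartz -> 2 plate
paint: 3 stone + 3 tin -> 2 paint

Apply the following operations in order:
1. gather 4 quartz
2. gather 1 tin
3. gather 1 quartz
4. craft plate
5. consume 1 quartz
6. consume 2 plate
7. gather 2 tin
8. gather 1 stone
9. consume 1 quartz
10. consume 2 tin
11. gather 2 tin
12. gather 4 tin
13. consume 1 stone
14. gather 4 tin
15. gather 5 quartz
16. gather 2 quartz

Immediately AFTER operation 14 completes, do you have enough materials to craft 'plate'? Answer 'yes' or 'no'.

After 1 (gather 4 quartz): quartz=4
After 2 (gather 1 tin): quartz=4 tin=1
After 3 (gather 1 quartz): quartz=5 tin=1
After 4 (craft plate): plate=2 quartz=2 tin=1
After 5 (consume 1 quartz): plate=2 quartz=1 tin=1
After 6 (consume 2 plate): quartz=1 tin=1
After 7 (gather 2 tin): quartz=1 tin=3
After 8 (gather 1 stone): quartz=1 stone=1 tin=3
After 9 (consume 1 quartz): stone=1 tin=3
After 10 (consume 2 tin): stone=1 tin=1
After 11 (gather 2 tin): stone=1 tin=3
After 12 (gather 4 tin): stone=1 tin=7
After 13 (consume 1 stone): tin=7
After 14 (gather 4 tin): tin=11

Answer: no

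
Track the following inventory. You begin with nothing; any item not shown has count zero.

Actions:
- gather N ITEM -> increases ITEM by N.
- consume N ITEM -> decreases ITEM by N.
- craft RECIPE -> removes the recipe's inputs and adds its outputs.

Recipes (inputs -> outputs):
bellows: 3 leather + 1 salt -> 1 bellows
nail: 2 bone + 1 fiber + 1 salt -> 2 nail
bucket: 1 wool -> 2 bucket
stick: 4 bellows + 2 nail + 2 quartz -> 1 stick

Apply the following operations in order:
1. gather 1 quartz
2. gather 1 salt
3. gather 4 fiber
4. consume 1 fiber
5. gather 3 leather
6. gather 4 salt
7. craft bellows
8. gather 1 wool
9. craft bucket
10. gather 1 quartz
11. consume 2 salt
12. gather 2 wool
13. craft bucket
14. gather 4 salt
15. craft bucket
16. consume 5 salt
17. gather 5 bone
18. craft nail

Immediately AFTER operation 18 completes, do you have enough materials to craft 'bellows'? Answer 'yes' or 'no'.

Answer: no

Derivation:
After 1 (gather 1 quartz): quartz=1
After 2 (gather 1 salt): quartz=1 salt=1
After 3 (gather 4 fiber): fiber=4 quartz=1 salt=1
After 4 (consume 1 fiber): fiber=3 quartz=1 salt=1
After 5 (gather 3 leather): fiber=3 leather=3 quartz=1 salt=1
After 6 (gather 4 salt): fiber=3 leather=3 quartz=1 salt=5
After 7 (craft bellows): bellows=1 fiber=3 quartz=1 salt=4
After 8 (gather 1 wool): bellows=1 fiber=3 quartz=1 salt=4 wool=1
After 9 (craft bucket): bellows=1 bucket=2 fiber=3 quartz=1 salt=4
After 10 (gather 1 quartz): bellows=1 bucket=2 fiber=3 quartz=2 salt=4
After 11 (consume 2 salt): bellows=1 bucket=2 fiber=3 quartz=2 salt=2
After 12 (gather 2 wool): bellows=1 bucket=2 fiber=3 quartz=2 salt=2 wool=2
After 13 (craft bucket): bellows=1 bucket=4 fiber=3 quartz=2 salt=2 wool=1
After 14 (gather 4 salt): bellows=1 bucket=4 fiber=3 quartz=2 salt=6 wool=1
After 15 (craft bucket): bellows=1 bucket=6 fiber=3 quartz=2 salt=6
After 16 (consume 5 salt): bellows=1 bucket=6 fiber=3 quartz=2 salt=1
After 17 (gather 5 bone): bellows=1 bone=5 bucket=6 fiber=3 quartz=2 salt=1
After 18 (craft nail): bellows=1 bone=3 bucket=6 fiber=2 nail=2 quartz=2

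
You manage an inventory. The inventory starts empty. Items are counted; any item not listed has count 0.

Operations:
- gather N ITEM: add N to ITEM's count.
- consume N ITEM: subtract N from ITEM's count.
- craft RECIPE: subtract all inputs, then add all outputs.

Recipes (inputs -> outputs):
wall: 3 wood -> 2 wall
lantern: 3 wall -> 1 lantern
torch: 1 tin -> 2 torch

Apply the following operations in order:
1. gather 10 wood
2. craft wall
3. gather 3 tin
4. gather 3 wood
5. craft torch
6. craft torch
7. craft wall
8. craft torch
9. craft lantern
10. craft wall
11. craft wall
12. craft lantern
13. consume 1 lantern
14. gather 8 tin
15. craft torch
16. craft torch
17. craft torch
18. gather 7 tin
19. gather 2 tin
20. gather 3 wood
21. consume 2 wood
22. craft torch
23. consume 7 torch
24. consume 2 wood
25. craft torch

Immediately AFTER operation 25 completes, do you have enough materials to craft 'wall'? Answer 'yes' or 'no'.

Answer: no

Derivation:
After 1 (gather 10 wood): wood=10
After 2 (craft wall): wall=2 wood=7
After 3 (gather 3 tin): tin=3 wall=2 wood=7
After 4 (gather 3 wood): tin=3 wall=2 wood=10
After 5 (craft torch): tin=2 torch=2 wall=2 wood=10
After 6 (craft torch): tin=1 torch=4 wall=2 wood=10
After 7 (craft wall): tin=1 torch=4 wall=4 wood=7
After 8 (craft torch): torch=6 wall=4 wood=7
After 9 (craft lantern): lantern=1 torch=6 wall=1 wood=7
After 10 (craft wall): lantern=1 torch=6 wall=3 wood=4
After 11 (craft wall): lantern=1 torch=6 wall=5 wood=1
After 12 (craft lantern): lantern=2 torch=6 wall=2 wood=1
After 13 (consume 1 lantern): lantern=1 torch=6 wall=2 wood=1
After 14 (gather 8 tin): lantern=1 tin=8 torch=6 wall=2 wood=1
After 15 (craft torch): lantern=1 tin=7 torch=8 wall=2 wood=1
After 16 (craft torch): lantern=1 tin=6 torch=10 wall=2 wood=1
After 17 (craft torch): lantern=1 tin=5 torch=12 wall=2 wood=1
After 18 (gather 7 tin): lantern=1 tin=12 torch=12 wall=2 wood=1
After 19 (gather 2 tin): lantern=1 tin=14 torch=12 wall=2 wood=1
After 20 (gather 3 wood): lantern=1 tin=14 torch=12 wall=2 wood=4
After 21 (consume 2 wood): lantern=1 tin=14 torch=12 wall=2 wood=2
After 22 (craft torch): lantern=1 tin=13 torch=14 wall=2 wood=2
After 23 (consume 7 torch): lantern=1 tin=13 torch=7 wall=2 wood=2
After 24 (consume 2 wood): lantern=1 tin=13 torch=7 wall=2
After 25 (craft torch): lantern=1 tin=12 torch=9 wall=2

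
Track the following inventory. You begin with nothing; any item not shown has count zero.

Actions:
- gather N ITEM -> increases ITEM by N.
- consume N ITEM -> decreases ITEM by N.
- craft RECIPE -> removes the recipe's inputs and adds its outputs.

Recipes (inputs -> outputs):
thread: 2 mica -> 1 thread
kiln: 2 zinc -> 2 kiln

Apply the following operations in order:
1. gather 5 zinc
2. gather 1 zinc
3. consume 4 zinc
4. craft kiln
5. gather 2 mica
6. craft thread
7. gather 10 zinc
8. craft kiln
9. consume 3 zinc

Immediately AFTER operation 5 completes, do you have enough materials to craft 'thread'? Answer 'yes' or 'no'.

Answer: yes

Derivation:
After 1 (gather 5 zinc): zinc=5
After 2 (gather 1 zinc): zinc=6
After 3 (consume 4 zinc): zinc=2
After 4 (craft kiln): kiln=2
After 5 (gather 2 mica): kiln=2 mica=2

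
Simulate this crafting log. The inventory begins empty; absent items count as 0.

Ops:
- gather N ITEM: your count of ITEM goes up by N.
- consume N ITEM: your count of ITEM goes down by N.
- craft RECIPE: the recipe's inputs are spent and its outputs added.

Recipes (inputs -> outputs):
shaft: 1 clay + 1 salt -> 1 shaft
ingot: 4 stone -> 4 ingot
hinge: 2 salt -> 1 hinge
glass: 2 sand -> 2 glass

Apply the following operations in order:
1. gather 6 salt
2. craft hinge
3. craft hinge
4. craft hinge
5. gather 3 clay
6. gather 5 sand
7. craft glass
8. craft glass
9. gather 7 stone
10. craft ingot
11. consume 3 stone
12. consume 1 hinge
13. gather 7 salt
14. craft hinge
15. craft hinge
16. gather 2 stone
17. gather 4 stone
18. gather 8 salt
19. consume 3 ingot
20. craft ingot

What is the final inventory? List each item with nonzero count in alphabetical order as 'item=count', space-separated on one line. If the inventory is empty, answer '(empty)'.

After 1 (gather 6 salt): salt=6
After 2 (craft hinge): hinge=1 salt=4
After 3 (craft hinge): hinge=2 salt=2
After 4 (craft hinge): hinge=3
After 5 (gather 3 clay): clay=3 hinge=3
After 6 (gather 5 sand): clay=3 hinge=3 sand=5
After 7 (craft glass): clay=3 glass=2 hinge=3 sand=3
After 8 (craft glass): clay=3 glass=4 hinge=3 sand=1
After 9 (gather 7 stone): clay=3 glass=4 hinge=3 sand=1 stone=7
After 10 (craft ingot): clay=3 glass=4 hinge=3 ingot=4 sand=1 stone=3
After 11 (consume 3 stone): clay=3 glass=4 hinge=3 ingot=4 sand=1
After 12 (consume 1 hinge): clay=3 glass=4 hinge=2 ingot=4 sand=1
After 13 (gather 7 salt): clay=3 glass=4 hinge=2 ingot=4 salt=7 sand=1
After 14 (craft hinge): clay=3 glass=4 hinge=3 ingot=4 salt=5 sand=1
After 15 (craft hinge): clay=3 glass=4 hinge=4 ingot=4 salt=3 sand=1
After 16 (gather 2 stone): clay=3 glass=4 hinge=4 ingot=4 salt=3 sand=1 stone=2
After 17 (gather 4 stone): clay=3 glass=4 hinge=4 ingot=4 salt=3 sand=1 stone=6
After 18 (gather 8 salt): clay=3 glass=4 hinge=4 ingot=4 salt=11 sand=1 stone=6
After 19 (consume 3 ingot): clay=3 glass=4 hinge=4 ingot=1 salt=11 sand=1 stone=6
After 20 (craft ingot): clay=3 glass=4 hinge=4 ingot=5 salt=11 sand=1 stone=2

Answer: clay=3 glass=4 hinge=4 ingot=5 salt=11 sand=1 stone=2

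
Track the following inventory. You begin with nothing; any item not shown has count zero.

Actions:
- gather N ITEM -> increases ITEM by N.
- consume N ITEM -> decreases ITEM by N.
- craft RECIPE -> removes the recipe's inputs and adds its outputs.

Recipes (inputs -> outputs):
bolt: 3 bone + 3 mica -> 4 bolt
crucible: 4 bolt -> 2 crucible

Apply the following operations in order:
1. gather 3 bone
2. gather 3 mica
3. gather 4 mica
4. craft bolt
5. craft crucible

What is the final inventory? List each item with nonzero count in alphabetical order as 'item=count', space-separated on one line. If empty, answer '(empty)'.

After 1 (gather 3 bone): bone=3
After 2 (gather 3 mica): bone=3 mica=3
After 3 (gather 4 mica): bone=3 mica=7
After 4 (craft bolt): bolt=4 mica=4
After 5 (craft crucible): crucible=2 mica=4

Answer: crucible=2 mica=4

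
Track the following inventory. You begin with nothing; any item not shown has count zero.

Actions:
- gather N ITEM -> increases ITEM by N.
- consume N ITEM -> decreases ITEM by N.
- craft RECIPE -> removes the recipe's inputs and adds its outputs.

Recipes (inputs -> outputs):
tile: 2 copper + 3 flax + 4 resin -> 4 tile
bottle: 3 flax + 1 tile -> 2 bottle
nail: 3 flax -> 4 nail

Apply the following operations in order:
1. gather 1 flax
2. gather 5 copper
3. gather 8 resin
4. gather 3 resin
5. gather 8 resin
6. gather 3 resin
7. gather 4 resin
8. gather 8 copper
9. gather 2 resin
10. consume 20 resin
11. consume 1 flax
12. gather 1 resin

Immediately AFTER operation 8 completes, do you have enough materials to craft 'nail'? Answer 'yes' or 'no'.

After 1 (gather 1 flax): flax=1
After 2 (gather 5 copper): copper=5 flax=1
After 3 (gather 8 resin): copper=5 flax=1 resin=8
After 4 (gather 3 resin): copper=5 flax=1 resin=11
After 5 (gather 8 resin): copper=5 flax=1 resin=19
After 6 (gather 3 resin): copper=5 flax=1 resin=22
After 7 (gather 4 resin): copper=5 flax=1 resin=26
After 8 (gather 8 copper): copper=13 flax=1 resin=26

Answer: no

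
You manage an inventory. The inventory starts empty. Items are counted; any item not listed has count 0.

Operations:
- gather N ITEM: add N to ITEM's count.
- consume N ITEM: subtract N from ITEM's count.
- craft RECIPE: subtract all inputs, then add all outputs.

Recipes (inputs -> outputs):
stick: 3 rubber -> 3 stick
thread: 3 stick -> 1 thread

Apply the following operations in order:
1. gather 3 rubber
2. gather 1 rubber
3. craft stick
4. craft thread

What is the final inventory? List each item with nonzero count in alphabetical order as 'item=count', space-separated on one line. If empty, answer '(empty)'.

After 1 (gather 3 rubber): rubber=3
After 2 (gather 1 rubber): rubber=4
After 3 (craft stick): rubber=1 stick=3
After 4 (craft thread): rubber=1 thread=1

Answer: rubber=1 thread=1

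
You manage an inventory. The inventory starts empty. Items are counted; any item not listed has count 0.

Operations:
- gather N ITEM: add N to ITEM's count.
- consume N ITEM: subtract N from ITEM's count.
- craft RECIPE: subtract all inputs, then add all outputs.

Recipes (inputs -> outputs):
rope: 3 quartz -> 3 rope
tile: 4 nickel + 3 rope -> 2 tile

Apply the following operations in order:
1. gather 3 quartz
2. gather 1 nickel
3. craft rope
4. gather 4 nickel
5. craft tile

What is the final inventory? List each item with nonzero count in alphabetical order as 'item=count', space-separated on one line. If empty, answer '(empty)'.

Answer: nickel=1 tile=2

Derivation:
After 1 (gather 3 quartz): quartz=3
After 2 (gather 1 nickel): nickel=1 quartz=3
After 3 (craft rope): nickel=1 rope=3
After 4 (gather 4 nickel): nickel=5 rope=3
After 5 (craft tile): nickel=1 tile=2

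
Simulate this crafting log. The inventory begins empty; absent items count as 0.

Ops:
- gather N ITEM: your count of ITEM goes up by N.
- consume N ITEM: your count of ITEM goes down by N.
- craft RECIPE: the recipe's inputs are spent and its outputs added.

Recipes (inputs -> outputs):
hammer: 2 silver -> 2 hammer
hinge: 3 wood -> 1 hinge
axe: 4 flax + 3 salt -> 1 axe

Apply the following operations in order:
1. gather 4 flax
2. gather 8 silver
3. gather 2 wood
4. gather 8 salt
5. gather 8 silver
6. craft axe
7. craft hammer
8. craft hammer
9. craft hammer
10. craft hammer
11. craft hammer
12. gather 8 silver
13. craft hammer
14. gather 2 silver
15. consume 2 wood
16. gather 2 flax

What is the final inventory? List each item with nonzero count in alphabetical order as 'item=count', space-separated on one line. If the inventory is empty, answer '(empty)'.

Answer: axe=1 flax=2 hammer=12 salt=5 silver=14

Derivation:
After 1 (gather 4 flax): flax=4
After 2 (gather 8 silver): flax=4 silver=8
After 3 (gather 2 wood): flax=4 silver=8 wood=2
After 4 (gather 8 salt): flax=4 salt=8 silver=8 wood=2
After 5 (gather 8 silver): flax=4 salt=8 silver=16 wood=2
After 6 (craft axe): axe=1 salt=5 silver=16 wood=2
After 7 (craft hammer): axe=1 hammer=2 salt=5 silver=14 wood=2
After 8 (craft hammer): axe=1 hammer=4 salt=5 silver=12 wood=2
After 9 (craft hammer): axe=1 hammer=6 salt=5 silver=10 wood=2
After 10 (craft hammer): axe=1 hammer=8 salt=5 silver=8 wood=2
After 11 (craft hammer): axe=1 hammer=10 salt=5 silver=6 wood=2
After 12 (gather 8 silver): axe=1 hammer=10 salt=5 silver=14 wood=2
After 13 (craft hammer): axe=1 hammer=12 salt=5 silver=12 wood=2
After 14 (gather 2 silver): axe=1 hammer=12 salt=5 silver=14 wood=2
After 15 (consume 2 wood): axe=1 hammer=12 salt=5 silver=14
After 16 (gather 2 flax): axe=1 flax=2 hammer=12 salt=5 silver=14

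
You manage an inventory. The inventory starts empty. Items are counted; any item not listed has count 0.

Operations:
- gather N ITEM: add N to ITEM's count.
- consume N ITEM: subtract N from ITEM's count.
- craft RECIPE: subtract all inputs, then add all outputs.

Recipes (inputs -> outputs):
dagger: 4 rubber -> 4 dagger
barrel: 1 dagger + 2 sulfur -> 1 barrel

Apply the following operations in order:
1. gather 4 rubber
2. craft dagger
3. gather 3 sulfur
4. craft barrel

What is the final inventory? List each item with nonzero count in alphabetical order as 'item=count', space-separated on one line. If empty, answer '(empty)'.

Answer: barrel=1 dagger=3 sulfur=1

Derivation:
After 1 (gather 4 rubber): rubber=4
After 2 (craft dagger): dagger=4
After 3 (gather 3 sulfur): dagger=4 sulfur=3
After 4 (craft barrel): barrel=1 dagger=3 sulfur=1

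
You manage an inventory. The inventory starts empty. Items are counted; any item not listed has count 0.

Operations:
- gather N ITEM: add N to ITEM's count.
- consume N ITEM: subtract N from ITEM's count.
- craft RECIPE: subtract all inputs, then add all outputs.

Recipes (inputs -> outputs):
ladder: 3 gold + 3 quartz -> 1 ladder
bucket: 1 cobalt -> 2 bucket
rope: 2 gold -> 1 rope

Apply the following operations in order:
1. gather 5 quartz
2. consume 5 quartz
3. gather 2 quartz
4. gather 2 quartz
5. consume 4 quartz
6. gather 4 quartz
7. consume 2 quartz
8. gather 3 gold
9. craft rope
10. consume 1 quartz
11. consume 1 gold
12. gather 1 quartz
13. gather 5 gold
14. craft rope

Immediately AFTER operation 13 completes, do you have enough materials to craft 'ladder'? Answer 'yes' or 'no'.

Answer: no

Derivation:
After 1 (gather 5 quartz): quartz=5
After 2 (consume 5 quartz): (empty)
After 3 (gather 2 quartz): quartz=2
After 4 (gather 2 quartz): quartz=4
After 5 (consume 4 quartz): (empty)
After 6 (gather 4 quartz): quartz=4
After 7 (consume 2 quartz): quartz=2
After 8 (gather 3 gold): gold=3 quartz=2
After 9 (craft rope): gold=1 quartz=2 rope=1
After 10 (consume 1 quartz): gold=1 quartz=1 rope=1
After 11 (consume 1 gold): quartz=1 rope=1
After 12 (gather 1 quartz): quartz=2 rope=1
After 13 (gather 5 gold): gold=5 quartz=2 rope=1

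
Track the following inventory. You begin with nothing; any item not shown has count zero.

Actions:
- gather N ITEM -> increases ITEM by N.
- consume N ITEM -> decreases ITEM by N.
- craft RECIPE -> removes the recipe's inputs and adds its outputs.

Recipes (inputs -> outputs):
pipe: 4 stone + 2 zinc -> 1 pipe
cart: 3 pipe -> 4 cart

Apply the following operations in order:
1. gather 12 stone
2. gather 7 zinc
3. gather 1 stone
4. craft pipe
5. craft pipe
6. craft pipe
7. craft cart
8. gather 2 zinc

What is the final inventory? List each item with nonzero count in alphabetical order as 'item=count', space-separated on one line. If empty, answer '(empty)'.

Answer: cart=4 stone=1 zinc=3

Derivation:
After 1 (gather 12 stone): stone=12
After 2 (gather 7 zinc): stone=12 zinc=7
After 3 (gather 1 stone): stone=13 zinc=7
After 4 (craft pipe): pipe=1 stone=9 zinc=5
After 5 (craft pipe): pipe=2 stone=5 zinc=3
After 6 (craft pipe): pipe=3 stone=1 zinc=1
After 7 (craft cart): cart=4 stone=1 zinc=1
After 8 (gather 2 zinc): cart=4 stone=1 zinc=3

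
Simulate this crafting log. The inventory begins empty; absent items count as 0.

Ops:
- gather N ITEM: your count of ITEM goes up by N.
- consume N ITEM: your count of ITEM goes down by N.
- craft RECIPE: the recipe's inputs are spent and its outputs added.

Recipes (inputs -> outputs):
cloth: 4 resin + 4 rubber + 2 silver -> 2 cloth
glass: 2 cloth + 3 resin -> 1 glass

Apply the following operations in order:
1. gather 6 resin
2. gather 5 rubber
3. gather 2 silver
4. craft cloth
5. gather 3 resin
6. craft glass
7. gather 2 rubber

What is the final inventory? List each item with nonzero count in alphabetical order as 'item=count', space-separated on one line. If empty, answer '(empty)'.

After 1 (gather 6 resin): resin=6
After 2 (gather 5 rubber): resin=6 rubber=5
After 3 (gather 2 silver): resin=6 rubber=5 silver=2
After 4 (craft cloth): cloth=2 resin=2 rubber=1
After 5 (gather 3 resin): cloth=2 resin=5 rubber=1
After 6 (craft glass): glass=1 resin=2 rubber=1
After 7 (gather 2 rubber): glass=1 resin=2 rubber=3

Answer: glass=1 resin=2 rubber=3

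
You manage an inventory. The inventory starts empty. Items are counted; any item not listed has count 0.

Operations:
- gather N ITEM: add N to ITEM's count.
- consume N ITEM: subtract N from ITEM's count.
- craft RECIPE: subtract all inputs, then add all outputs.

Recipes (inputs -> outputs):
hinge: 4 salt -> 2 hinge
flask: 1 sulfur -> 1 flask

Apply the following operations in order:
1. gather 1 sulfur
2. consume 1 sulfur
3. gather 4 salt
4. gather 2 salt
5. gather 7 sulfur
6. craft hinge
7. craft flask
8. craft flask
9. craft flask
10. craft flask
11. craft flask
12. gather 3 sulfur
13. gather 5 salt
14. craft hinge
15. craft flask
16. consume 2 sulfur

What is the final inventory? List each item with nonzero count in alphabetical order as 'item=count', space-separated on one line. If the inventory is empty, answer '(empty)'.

After 1 (gather 1 sulfur): sulfur=1
After 2 (consume 1 sulfur): (empty)
After 3 (gather 4 salt): salt=4
After 4 (gather 2 salt): salt=6
After 5 (gather 7 sulfur): salt=6 sulfur=7
After 6 (craft hinge): hinge=2 salt=2 sulfur=7
After 7 (craft flask): flask=1 hinge=2 salt=2 sulfur=6
After 8 (craft flask): flask=2 hinge=2 salt=2 sulfur=5
After 9 (craft flask): flask=3 hinge=2 salt=2 sulfur=4
After 10 (craft flask): flask=4 hinge=2 salt=2 sulfur=3
After 11 (craft flask): flask=5 hinge=2 salt=2 sulfur=2
After 12 (gather 3 sulfur): flask=5 hinge=2 salt=2 sulfur=5
After 13 (gather 5 salt): flask=5 hinge=2 salt=7 sulfur=5
After 14 (craft hinge): flask=5 hinge=4 salt=3 sulfur=5
After 15 (craft flask): flask=6 hinge=4 salt=3 sulfur=4
After 16 (consume 2 sulfur): flask=6 hinge=4 salt=3 sulfur=2

Answer: flask=6 hinge=4 salt=3 sulfur=2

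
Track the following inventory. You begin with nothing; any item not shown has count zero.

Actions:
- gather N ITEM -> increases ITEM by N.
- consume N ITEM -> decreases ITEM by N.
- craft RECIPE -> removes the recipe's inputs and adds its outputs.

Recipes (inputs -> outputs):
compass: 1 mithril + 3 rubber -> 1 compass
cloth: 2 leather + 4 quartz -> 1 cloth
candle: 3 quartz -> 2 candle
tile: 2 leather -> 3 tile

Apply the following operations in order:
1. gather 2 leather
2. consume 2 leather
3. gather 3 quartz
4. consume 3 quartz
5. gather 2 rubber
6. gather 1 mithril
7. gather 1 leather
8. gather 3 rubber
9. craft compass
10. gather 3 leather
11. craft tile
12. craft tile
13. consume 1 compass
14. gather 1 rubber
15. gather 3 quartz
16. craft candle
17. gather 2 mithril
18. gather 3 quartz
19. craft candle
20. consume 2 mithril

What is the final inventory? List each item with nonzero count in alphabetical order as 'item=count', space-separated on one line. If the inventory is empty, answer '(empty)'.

Answer: candle=4 rubber=3 tile=6

Derivation:
After 1 (gather 2 leather): leather=2
After 2 (consume 2 leather): (empty)
After 3 (gather 3 quartz): quartz=3
After 4 (consume 3 quartz): (empty)
After 5 (gather 2 rubber): rubber=2
After 6 (gather 1 mithril): mithril=1 rubber=2
After 7 (gather 1 leather): leather=1 mithril=1 rubber=2
After 8 (gather 3 rubber): leather=1 mithril=1 rubber=5
After 9 (craft compass): compass=1 leather=1 rubber=2
After 10 (gather 3 leather): compass=1 leather=4 rubber=2
After 11 (craft tile): compass=1 leather=2 rubber=2 tile=3
After 12 (craft tile): compass=1 rubber=2 tile=6
After 13 (consume 1 compass): rubber=2 tile=6
After 14 (gather 1 rubber): rubber=3 tile=6
After 15 (gather 3 quartz): quartz=3 rubber=3 tile=6
After 16 (craft candle): candle=2 rubber=3 tile=6
After 17 (gather 2 mithril): candle=2 mithril=2 rubber=3 tile=6
After 18 (gather 3 quartz): candle=2 mithril=2 quartz=3 rubber=3 tile=6
After 19 (craft candle): candle=4 mithril=2 rubber=3 tile=6
After 20 (consume 2 mithril): candle=4 rubber=3 tile=6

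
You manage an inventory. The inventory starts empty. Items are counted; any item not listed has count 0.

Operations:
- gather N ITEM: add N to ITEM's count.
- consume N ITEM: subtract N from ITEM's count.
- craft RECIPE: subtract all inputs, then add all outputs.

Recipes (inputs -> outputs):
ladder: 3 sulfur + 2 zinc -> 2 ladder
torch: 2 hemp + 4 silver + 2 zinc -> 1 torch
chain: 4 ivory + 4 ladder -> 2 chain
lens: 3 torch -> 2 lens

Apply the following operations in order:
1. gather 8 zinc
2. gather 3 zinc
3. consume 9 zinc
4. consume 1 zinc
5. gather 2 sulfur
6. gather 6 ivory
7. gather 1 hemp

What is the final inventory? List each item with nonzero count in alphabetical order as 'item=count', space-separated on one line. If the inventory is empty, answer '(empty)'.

Answer: hemp=1 ivory=6 sulfur=2 zinc=1

Derivation:
After 1 (gather 8 zinc): zinc=8
After 2 (gather 3 zinc): zinc=11
After 3 (consume 9 zinc): zinc=2
After 4 (consume 1 zinc): zinc=1
After 5 (gather 2 sulfur): sulfur=2 zinc=1
After 6 (gather 6 ivory): ivory=6 sulfur=2 zinc=1
After 7 (gather 1 hemp): hemp=1 ivory=6 sulfur=2 zinc=1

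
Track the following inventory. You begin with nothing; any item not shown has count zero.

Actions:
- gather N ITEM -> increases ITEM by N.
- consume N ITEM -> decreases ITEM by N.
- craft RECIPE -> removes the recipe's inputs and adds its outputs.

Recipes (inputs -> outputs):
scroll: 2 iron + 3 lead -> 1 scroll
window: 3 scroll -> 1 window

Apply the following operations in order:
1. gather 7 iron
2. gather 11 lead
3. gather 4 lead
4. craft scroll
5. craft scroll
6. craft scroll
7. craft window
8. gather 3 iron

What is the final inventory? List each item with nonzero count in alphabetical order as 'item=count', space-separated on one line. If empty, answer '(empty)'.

Answer: iron=4 lead=6 window=1

Derivation:
After 1 (gather 7 iron): iron=7
After 2 (gather 11 lead): iron=7 lead=11
After 3 (gather 4 lead): iron=7 lead=15
After 4 (craft scroll): iron=5 lead=12 scroll=1
After 5 (craft scroll): iron=3 lead=9 scroll=2
After 6 (craft scroll): iron=1 lead=6 scroll=3
After 7 (craft window): iron=1 lead=6 window=1
After 8 (gather 3 iron): iron=4 lead=6 window=1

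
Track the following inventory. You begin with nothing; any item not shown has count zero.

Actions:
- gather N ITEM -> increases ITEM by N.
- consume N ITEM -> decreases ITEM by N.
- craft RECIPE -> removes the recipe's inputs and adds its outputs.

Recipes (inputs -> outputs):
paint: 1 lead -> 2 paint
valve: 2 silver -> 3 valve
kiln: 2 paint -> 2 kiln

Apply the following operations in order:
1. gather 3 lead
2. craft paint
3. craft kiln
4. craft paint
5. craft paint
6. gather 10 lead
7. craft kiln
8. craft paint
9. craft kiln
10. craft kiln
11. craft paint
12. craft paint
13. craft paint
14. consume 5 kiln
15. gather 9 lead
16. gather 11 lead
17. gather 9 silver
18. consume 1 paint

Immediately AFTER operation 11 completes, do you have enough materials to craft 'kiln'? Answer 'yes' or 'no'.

After 1 (gather 3 lead): lead=3
After 2 (craft paint): lead=2 paint=2
After 3 (craft kiln): kiln=2 lead=2
After 4 (craft paint): kiln=2 lead=1 paint=2
After 5 (craft paint): kiln=2 paint=4
After 6 (gather 10 lead): kiln=2 lead=10 paint=4
After 7 (craft kiln): kiln=4 lead=10 paint=2
After 8 (craft paint): kiln=4 lead=9 paint=4
After 9 (craft kiln): kiln=6 lead=9 paint=2
After 10 (craft kiln): kiln=8 lead=9
After 11 (craft paint): kiln=8 lead=8 paint=2

Answer: yes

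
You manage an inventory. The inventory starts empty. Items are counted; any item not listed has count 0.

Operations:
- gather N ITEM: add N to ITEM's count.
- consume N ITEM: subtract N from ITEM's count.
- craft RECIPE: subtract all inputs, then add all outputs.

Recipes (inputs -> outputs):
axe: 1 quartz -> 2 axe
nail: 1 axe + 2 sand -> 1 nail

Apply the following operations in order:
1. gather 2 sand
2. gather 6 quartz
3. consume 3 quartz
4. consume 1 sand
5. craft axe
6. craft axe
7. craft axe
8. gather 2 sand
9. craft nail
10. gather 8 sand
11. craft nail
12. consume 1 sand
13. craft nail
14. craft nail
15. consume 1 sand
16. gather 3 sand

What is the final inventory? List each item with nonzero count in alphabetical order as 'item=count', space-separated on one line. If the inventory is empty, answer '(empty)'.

Answer: axe=2 nail=4 sand=4

Derivation:
After 1 (gather 2 sand): sand=2
After 2 (gather 6 quartz): quartz=6 sand=2
After 3 (consume 3 quartz): quartz=3 sand=2
After 4 (consume 1 sand): quartz=3 sand=1
After 5 (craft axe): axe=2 quartz=2 sand=1
After 6 (craft axe): axe=4 quartz=1 sand=1
After 7 (craft axe): axe=6 sand=1
After 8 (gather 2 sand): axe=6 sand=3
After 9 (craft nail): axe=5 nail=1 sand=1
After 10 (gather 8 sand): axe=5 nail=1 sand=9
After 11 (craft nail): axe=4 nail=2 sand=7
After 12 (consume 1 sand): axe=4 nail=2 sand=6
After 13 (craft nail): axe=3 nail=3 sand=4
After 14 (craft nail): axe=2 nail=4 sand=2
After 15 (consume 1 sand): axe=2 nail=4 sand=1
After 16 (gather 3 sand): axe=2 nail=4 sand=4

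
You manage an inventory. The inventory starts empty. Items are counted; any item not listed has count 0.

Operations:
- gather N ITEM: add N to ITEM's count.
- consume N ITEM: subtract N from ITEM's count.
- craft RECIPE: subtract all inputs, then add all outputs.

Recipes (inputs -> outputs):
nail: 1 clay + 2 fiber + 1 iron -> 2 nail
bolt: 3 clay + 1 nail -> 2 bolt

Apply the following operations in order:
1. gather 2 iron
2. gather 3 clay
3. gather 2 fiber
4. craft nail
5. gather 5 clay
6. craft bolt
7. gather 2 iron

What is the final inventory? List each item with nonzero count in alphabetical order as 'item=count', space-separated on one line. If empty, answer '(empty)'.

After 1 (gather 2 iron): iron=2
After 2 (gather 3 clay): clay=3 iron=2
After 3 (gather 2 fiber): clay=3 fiber=2 iron=2
After 4 (craft nail): clay=2 iron=1 nail=2
After 5 (gather 5 clay): clay=7 iron=1 nail=2
After 6 (craft bolt): bolt=2 clay=4 iron=1 nail=1
After 7 (gather 2 iron): bolt=2 clay=4 iron=3 nail=1

Answer: bolt=2 clay=4 iron=3 nail=1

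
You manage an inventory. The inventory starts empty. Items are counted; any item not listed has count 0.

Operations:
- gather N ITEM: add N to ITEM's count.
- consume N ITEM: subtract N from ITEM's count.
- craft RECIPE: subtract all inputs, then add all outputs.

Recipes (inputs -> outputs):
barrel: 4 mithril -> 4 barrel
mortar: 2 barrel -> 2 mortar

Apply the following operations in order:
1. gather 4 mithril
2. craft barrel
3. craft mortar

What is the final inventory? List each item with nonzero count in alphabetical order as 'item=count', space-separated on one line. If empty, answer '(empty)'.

Answer: barrel=2 mortar=2

Derivation:
After 1 (gather 4 mithril): mithril=4
After 2 (craft barrel): barrel=4
After 3 (craft mortar): barrel=2 mortar=2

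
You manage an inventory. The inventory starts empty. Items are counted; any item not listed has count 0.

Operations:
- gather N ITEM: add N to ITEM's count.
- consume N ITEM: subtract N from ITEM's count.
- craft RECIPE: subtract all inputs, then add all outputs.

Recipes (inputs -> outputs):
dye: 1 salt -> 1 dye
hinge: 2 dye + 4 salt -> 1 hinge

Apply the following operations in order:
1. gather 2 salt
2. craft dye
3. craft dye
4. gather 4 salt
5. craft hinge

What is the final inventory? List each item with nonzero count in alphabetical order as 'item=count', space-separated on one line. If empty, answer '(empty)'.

After 1 (gather 2 salt): salt=2
After 2 (craft dye): dye=1 salt=1
After 3 (craft dye): dye=2
After 4 (gather 4 salt): dye=2 salt=4
After 5 (craft hinge): hinge=1

Answer: hinge=1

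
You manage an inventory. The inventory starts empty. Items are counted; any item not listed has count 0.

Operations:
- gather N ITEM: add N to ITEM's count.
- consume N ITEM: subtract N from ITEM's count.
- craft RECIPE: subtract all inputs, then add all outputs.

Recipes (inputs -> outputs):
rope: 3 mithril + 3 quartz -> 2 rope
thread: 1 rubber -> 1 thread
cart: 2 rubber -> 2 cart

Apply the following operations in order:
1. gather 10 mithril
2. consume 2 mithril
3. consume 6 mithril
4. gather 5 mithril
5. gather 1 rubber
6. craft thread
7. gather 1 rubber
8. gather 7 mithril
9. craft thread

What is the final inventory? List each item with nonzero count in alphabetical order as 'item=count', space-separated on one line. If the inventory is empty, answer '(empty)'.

After 1 (gather 10 mithril): mithril=10
After 2 (consume 2 mithril): mithril=8
After 3 (consume 6 mithril): mithril=2
After 4 (gather 5 mithril): mithril=7
After 5 (gather 1 rubber): mithril=7 rubber=1
After 6 (craft thread): mithril=7 thread=1
After 7 (gather 1 rubber): mithril=7 rubber=1 thread=1
After 8 (gather 7 mithril): mithril=14 rubber=1 thread=1
After 9 (craft thread): mithril=14 thread=2

Answer: mithril=14 thread=2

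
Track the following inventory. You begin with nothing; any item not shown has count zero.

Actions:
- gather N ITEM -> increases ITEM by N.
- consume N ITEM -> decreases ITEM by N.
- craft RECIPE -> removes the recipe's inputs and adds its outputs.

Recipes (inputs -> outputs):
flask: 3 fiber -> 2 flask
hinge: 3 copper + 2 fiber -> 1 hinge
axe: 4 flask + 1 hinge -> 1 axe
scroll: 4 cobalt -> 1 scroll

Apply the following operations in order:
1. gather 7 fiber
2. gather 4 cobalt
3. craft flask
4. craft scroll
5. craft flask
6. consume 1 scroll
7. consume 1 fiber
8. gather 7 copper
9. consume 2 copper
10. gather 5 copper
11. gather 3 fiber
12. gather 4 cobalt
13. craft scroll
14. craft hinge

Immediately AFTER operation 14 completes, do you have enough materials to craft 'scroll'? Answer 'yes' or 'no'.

After 1 (gather 7 fiber): fiber=7
After 2 (gather 4 cobalt): cobalt=4 fiber=7
After 3 (craft flask): cobalt=4 fiber=4 flask=2
After 4 (craft scroll): fiber=4 flask=2 scroll=1
After 5 (craft flask): fiber=1 flask=4 scroll=1
After 6 (consume 1 scroll): fiber=1 flask=4
After 7 (consume 1 fiber): flask=4
After 8 (gather 7 copper): copper=7 flask=4
After 9 (consume 2 copper): copper=5 flask=4
After 10 (gather 5 copper): copper=10 flask=4
After 11 (gather 3 fiber): copper=10 fiber=3 flask=4
After 12 (gather 4 cobalt): cobalt=4 copper=10 fiber=3 flask=4
After 13 (craft scroll): copper=10 fiber=3 flask=4 scroll=1
After 14 (craft hinge): copper=7 fiber=1 flask=4 hinge=1 scroll=1

Answer: no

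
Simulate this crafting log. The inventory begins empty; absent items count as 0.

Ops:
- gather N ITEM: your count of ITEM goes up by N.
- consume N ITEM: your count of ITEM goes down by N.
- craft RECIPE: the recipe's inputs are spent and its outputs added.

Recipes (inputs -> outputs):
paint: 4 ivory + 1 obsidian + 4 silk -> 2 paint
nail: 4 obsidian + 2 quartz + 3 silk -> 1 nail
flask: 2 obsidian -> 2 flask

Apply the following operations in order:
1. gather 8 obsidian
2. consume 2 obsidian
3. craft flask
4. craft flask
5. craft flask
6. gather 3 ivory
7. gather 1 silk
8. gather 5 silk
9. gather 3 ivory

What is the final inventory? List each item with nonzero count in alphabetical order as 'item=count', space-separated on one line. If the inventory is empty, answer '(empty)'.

Answer: flask=6 ivory=6 silk=6

Derivation:
After 1 (gather 8 obsidian): obsidian=8
After 2 (consume 2 obsidian): obsidian=6
After 3 (craft flask): flask=2 obsidian=4
After 4 (craft flask): flask=4 obsidian=2
After 5 (craft flask): flask=6
After 6 (gather 3 ivory): flask=6 ivory=3
After 7 (gather 1 silk): flask=6 ivory=3 silk=1
After 8 (gather 5 silk): flask=6 ivory=3 silk=6
After 9 (gather 3 ivory): flask=6 ivory=6 silk=6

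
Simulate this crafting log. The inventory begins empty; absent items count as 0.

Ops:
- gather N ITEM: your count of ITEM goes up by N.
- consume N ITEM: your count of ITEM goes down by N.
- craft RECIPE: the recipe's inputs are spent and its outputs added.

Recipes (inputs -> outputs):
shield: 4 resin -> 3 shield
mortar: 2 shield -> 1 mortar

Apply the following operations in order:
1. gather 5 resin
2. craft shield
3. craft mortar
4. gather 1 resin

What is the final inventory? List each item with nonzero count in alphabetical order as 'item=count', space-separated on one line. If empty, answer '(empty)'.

After 1 (gather 5 resin): resin=5
After 2 (craft shield): resin=1 shield=3
After 3 (craft mortar): mortar=1 resin=1 shield=1
After 4 (gather 1 resin): mortar=1 resin=2 shield=1

Answer: mortar=1 resin=2 shield=1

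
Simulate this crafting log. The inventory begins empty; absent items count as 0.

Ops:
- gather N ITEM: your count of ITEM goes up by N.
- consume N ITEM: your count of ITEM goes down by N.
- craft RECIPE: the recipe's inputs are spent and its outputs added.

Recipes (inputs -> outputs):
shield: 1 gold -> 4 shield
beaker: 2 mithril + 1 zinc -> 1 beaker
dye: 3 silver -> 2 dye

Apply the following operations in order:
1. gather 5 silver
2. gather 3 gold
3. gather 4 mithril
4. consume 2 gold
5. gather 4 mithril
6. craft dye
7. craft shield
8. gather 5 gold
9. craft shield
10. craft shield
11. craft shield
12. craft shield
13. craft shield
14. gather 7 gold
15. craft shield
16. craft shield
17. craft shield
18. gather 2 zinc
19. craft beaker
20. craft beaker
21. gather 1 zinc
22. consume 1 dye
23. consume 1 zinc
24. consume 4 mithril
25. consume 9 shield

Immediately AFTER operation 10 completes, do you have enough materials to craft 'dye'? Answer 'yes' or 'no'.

After 1 (gather 5 silver): silver=5
After 2 (gather 3 gold): gold=3 silver=5
After 3 (gather 4 mithril): gold=3 mithril=4 silver=5
After 4 (consume 2 gold): gold=1 mithril=4 silver=5
After 5 (gather 4 mithril): gold=1 mithril=8 silver=5
After 6 (craft dye): dye=2 gold=1 mithril=8 silver=2
After 7 (craft shield): dye=2 mithril=8 shield=4 silver=2
After 8 (gather 5 gold): dye=2 gold=5 mithril=8 shield=4 silver=2
After 9 (craft shield): dye=2 gold=4 mithril=8 shield=8 silver=2
After 10 (craft shield): dye=2 gold=3 mithril=8 shield=12 silver=2

Answer: no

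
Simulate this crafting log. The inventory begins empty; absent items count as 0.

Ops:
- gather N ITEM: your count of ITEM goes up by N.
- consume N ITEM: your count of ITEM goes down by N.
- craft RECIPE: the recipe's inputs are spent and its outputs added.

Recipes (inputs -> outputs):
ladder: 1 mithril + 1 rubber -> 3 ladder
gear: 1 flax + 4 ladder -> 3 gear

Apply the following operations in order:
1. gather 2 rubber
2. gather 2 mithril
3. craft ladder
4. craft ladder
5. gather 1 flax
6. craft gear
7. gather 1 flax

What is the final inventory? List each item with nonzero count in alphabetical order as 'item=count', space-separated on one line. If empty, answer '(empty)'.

Answer: flax=1 gear=3 ladder=2

Derivation:
After 1 (gather 2 rubber): rubber=2
After 2 (gather 2 mithril): mithril=2 rubber=2
After 3 (craft ladder): ladder=3 mithril=1 rubber=1
After 4 (craft ladder): ladder=6
After 5 (gather 1 flax): flax=1 ladder=6
After 6 (craft gear): gear=3 ladder=2
After 7 (gather 1 flax): flax=1 gear=3 ladder=2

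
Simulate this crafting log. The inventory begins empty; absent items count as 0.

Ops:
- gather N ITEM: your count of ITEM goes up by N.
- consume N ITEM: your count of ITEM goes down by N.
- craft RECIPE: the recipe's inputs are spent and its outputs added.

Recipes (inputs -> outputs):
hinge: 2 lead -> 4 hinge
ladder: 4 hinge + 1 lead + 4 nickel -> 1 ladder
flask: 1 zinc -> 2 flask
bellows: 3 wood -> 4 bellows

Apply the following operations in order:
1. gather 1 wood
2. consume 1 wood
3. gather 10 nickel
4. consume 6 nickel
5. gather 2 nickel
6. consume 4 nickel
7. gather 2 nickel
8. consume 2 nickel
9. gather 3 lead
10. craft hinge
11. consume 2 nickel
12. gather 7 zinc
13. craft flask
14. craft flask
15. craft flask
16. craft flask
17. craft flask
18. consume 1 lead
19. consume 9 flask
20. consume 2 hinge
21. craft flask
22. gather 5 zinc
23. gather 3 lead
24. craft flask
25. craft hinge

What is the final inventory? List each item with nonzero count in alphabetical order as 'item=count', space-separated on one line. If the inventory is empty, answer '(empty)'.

After 1 (gather 1 wood): wood=1
After 2 (consume 1 wood): (empty)
After 3 (gather 10 nickel): nickel=10
After 4 (consume 6 nickel): nickel=4
After 5 (gather 2 nickel): nickel=6
After 6 (consume 4 nickel): nickel=2
After 7 (gather 2 nickel): nickel=4
After 8 (consume 2 nickel): nickel=2
After 9 (gather 3 lead): lead=3 nickel=2
After 10 (craft hinge): hinge=4 lead=1 nickel=2
After 11 (consume 2 nickel): hinge=4 lead=1
After 12 (gather 7 zinc): hinge=4 lead=1 zinc=7
After 13 (craft flask): flask=2 hinge=4 lead=1 zinc=6
After 14 (craft flask): flask=4 hinge=4 lead=1 zinc=5
After 15 (craft flask): flask=6 hinge=4 lead=1 zinc=4
After 16 (craft flask): flask=8 hinge=4 lead=1 zinc=3
After 17 (craft flask): flask=10 hinge=4 lead=1 zinc=2
After 18 (consume 1 lead): flask=10 hinge=4 zinc=2
After 19 (consume 9 flask): flask=1 hinge=4 zinc=2
After 20 (consume 2 hinge): flask=1 hinge=2 zinc=2
After 21 (craft flask): flask=3 hinge=2 zinc=1
After 22 (gather 5 zinc): flask=3 hinge=2 zinc=6
After 23 (gather 3 lead): flask=3 hinge=2 lead=3 zinc=6
After 24 (craft flask): flask=5 hinge=2 lead=3 zinc=5
After 25 (craft hinge): flask=5 hinge=6 lead=1 zinc=5

Answer: flask=5 hinge=6 lead=1 zinc=5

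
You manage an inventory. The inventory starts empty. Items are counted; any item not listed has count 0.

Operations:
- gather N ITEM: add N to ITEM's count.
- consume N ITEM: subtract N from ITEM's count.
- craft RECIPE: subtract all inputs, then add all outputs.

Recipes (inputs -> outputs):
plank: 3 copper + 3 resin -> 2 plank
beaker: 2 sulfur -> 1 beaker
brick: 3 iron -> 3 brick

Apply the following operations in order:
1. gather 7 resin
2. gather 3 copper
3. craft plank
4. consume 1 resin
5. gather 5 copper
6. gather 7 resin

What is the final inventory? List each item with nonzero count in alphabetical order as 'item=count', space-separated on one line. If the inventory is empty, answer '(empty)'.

Answer: copper=5 plank=2 resin=10

Derivation:
After 1 (gather 7 resin): resin=7
After 2 (gather 3 copper): copper=3 resin=7
After 3 (craft plank): plank=2 resin=4
After 4 (consume 1 resin): plank=2 resin=3
After 5 (gather 5 copper): copper=5 plank=2 resin=3
After 6 (gather 7 resin): copper=5 plank=2 resin=10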